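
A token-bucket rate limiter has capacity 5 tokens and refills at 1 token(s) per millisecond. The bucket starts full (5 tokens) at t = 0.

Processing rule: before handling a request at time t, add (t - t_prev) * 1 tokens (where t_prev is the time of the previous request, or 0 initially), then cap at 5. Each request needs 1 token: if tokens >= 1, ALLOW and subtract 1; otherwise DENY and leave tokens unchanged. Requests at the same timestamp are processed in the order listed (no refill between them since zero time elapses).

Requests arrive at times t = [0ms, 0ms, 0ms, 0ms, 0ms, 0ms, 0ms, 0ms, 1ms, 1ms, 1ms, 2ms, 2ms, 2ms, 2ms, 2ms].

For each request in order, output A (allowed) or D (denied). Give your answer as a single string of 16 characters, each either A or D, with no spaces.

Answer: AAAAADDDADDADDDD

Derivation:
Simulating step by step:
  req#1 t=0ms: ALLOW
  req#2 t=0ms: ALLOW
  req#3 t=0ms: ALLOW
  req#4 t=0ms: ALLOW
  req#5 t=0ms: ALLOW
  req#6 t=0ms: DENY
  req#7 t=0ms: DENY
  req#8 t=0ms: DENY
  req#9 t=1ms: ALLOW
  req#10 t=1ms: DENY
  req#11 t=1ms: DENY
  req#12 t=2ms: ALLOW
  req#13 t=2ms: DENY
  req#14 t=2ms: DENY
  req#15 t=2ms: DENY
  req#16 t=2ms: DENY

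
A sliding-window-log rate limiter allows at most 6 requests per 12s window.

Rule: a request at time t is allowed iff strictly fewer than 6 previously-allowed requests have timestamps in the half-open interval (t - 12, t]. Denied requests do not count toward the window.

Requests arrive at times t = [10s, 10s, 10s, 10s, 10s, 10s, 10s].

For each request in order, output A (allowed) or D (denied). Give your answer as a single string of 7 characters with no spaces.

Answer: AAAAAAD

Derivation:
Tracking allowed requests in the window:
  req#1 t=10s: ALLOW
  req#2 t=10s: ALLOW
  req#3 t=10s: ALLOW
  req#4 t=10s: ALLOW
  req#5 t=10s: ALLOW
  req#6 t=10s: ALLOW
  req#7 t=10s: DENY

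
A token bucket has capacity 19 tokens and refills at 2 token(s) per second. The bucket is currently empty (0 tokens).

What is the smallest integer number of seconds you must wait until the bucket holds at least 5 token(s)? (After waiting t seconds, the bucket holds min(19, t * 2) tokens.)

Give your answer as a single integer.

Answer: 3

Derivation:
Need t * 2 >= 5, so t >= 5/2.
Smallest integer t = ceil(5/2) = 3.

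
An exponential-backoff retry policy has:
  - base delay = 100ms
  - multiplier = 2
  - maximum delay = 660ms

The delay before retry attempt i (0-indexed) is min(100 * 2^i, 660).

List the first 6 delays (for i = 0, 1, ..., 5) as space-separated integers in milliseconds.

Answer: 100 200 400 660 660 660

Derivation:
Computing each delay:
  i=0: min(100*2^0, 660) = 100
  i=1: min(100*2^1, 660) = 200
  i=2: min(100*2^2, 660) = 400
  i=3: min(100*2^3, 660) = 660
  i=4: min(100*2^4, 660) = 660
  i=5: min(100*2^5, 660) = 660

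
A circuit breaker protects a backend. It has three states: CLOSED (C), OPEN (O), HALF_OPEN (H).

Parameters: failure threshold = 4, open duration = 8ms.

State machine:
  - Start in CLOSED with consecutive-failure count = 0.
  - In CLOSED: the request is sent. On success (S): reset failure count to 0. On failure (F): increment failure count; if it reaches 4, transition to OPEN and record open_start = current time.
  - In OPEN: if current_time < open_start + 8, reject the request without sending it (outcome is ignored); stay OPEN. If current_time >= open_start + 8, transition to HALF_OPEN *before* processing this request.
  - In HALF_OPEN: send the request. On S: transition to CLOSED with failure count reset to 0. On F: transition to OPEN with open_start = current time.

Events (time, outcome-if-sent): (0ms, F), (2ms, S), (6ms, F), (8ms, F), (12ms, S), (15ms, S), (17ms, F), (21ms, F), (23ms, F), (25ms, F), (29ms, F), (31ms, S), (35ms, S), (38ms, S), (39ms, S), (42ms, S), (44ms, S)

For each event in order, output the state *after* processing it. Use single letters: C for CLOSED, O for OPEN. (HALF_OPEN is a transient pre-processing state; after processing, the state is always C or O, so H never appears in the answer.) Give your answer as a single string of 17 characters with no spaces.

Answer: CCCCCCCCCOOOCCCCC

Derivation:
State after each event:
  event#1 t=0ms outcome=F: state=CLOSED
  event#2 t=2ms outcome=S: state=CLOSED
  event#3 t=6ms outcome=F: state=CLOSED
  event#4 t=8ms outcome=F: state=CLOSED
  event#5 t=12ms outcome=S: state=CLOSED
  event#6 t=15ms outcome=S: state=CLOSED
  event#7 t=17ms outcome=F: state=CLOSED
  event#8 t=21ms outcome=F: state=CLOSED
  event#9 t=23ms outcome=F: state=CLOSED
  event#10 t=25ms outcome=F: state=OPEN
  event#11 t=29ms outcome=F: state=OPEN
  event#12 t=31ms outcome=S: state=OPEN
  event#13 t=35ms outcome=S: state=CLOSED
  event#14 t=38ms outcome=S: state=CLOSED
  event#15 t=39ms outcome=S: state=CLOSED
  event#16 t=42ms outcome=S: state=CLOSED
  event#17 t=44ms outcome=S: state=CLOSED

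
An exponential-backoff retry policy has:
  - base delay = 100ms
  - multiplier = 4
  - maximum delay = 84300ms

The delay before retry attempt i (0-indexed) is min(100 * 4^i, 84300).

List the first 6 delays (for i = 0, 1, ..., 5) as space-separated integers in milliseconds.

Computing each delay:
  i=0: min(100*4^0, 84300) = 100
  i=1: min(100*4^1, 84300) = 400
  i=2: min(100*4^2, 84300) = 1600
  i=3: min(100*4^3, 84300) = 6400
  i=4: min(100*4^4, 84300) = 25600
  i=5: min(100*4^5, 84300) = 84300

Answer: 100 400 1600 6400 25600 84300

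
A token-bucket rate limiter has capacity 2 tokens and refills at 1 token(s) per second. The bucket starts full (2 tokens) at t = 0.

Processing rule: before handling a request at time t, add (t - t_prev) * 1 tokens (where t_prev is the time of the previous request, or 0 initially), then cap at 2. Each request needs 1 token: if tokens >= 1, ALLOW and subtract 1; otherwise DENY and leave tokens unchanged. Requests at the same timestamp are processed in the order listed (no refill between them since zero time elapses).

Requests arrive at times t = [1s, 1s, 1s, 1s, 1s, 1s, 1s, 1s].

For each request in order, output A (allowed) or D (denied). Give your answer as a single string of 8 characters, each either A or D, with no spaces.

Answer: AADDDDDD

Derivation:
Simulating step by step:
  req#1 t=1s: ALLOW
  req#2 t=1s: ALLOW
  req#3 t=1s: DENY
  req#4 t=1s: DENY
  req#5 t=1s: DENY
  req#6 t=1s: DENY
  req#7 t=1s: DENY
  req#8 t=1s: DENY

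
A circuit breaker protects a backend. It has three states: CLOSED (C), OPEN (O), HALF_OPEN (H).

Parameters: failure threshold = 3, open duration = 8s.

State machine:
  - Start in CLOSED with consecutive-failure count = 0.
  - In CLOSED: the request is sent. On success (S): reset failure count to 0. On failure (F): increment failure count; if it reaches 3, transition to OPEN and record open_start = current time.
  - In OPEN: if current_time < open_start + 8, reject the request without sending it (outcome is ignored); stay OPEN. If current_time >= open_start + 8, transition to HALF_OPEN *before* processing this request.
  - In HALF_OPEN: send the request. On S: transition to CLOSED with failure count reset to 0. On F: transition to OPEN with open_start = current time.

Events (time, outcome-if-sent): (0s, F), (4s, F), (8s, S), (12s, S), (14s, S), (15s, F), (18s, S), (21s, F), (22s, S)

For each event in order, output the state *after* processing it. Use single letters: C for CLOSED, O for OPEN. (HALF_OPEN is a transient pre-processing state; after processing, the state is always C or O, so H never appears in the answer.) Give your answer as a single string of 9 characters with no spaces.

Answer: CCCCCCCCC

Derivation:
State after each event:
  event#1 t=0s outcome=F: state=CLOSED
  event#2 t=4s outcome=F: state=CLOSED
  event#3 t=8s outcome=S: state=CLOSED
  event#4 t=12s outcome=S: state=CLOSED
  event#5 t=14s outcome=S: state=CLOSED
  event#6 t=15s outcome=F: state=CLOSED
  event#7 t=18s outcome=S: state=CLOSED
  event#8 t=21s outcome=F: state=CLOSED
  event#9 t=22s outcome=S: state=CLOSED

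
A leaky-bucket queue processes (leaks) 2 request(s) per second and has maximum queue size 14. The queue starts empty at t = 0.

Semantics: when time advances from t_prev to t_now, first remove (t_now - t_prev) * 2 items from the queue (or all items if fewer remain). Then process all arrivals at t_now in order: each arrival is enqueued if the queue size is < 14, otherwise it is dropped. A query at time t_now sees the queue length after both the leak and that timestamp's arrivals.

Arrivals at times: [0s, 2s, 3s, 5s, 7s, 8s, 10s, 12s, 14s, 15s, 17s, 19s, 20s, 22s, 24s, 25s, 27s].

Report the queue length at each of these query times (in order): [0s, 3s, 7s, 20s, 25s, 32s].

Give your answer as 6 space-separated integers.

Answer: 1 1 1 1 1 0

Derivation:
Queue lengths at query times:
  query t=0s: backlog = 1
  query t=3s: backlog = 1
  query t=7s: backlog = 1
  query t=20s: backlog = 1
  query t=25s: backlog = 1
  query t=32s: backlog = 0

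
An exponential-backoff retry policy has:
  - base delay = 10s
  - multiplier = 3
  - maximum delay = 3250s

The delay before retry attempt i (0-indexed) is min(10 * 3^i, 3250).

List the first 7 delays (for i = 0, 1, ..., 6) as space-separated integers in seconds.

Answer: 10 30 90 270 810 2430 3250

Derivation:
Computing each delay:
  i=0: min(10*3^0, 3250) = 10
  i=1: min(10*3^1, 3250) = 30
  i=2: min(10*3^2, 3250) = 90
  i=3: min(10*3^3, 3250) = 270
  i=4: min(10*3^4, 3250) = 810
  i=5: min(10*3^5, 3250) = 2430
  i=6: min(10*3^6, 3250) = 3250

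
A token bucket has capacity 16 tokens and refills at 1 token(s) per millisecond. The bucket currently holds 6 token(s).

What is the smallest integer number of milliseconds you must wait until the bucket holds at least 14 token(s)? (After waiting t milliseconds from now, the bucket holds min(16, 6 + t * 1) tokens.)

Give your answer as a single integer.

Answer: 8

Derivation:
Need 6 + t * 1 >= 14, so t >= 8/1.
Smallest integer t = ceil(8/1) = 8.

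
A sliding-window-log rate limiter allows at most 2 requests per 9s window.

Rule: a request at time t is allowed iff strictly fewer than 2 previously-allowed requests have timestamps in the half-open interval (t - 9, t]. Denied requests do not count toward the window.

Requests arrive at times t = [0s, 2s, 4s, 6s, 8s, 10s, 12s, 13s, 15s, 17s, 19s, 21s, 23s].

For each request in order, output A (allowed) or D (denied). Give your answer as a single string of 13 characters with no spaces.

Answer: AADDDAADDDAAD

Derivation:
Tracking allowed requests in the window:
  req#1 t=0s: ALLOW
  req#2 t=2s: ALLOW
  req#3 t=4s: DENY
  req#4 t=6s: DENY
  req#5 t=8s: DENY
  req#6 t=10s: ALLOW
  req#7 t=12s: ALLOW
  req#8 t=13s: DENY
  req#9 t=15s: DENY
  req#10 t=17s: DENY
  req#11 t=19s: ALLOW
  req#12 t=21s: ALLOW
  req#13 t=23s: DENY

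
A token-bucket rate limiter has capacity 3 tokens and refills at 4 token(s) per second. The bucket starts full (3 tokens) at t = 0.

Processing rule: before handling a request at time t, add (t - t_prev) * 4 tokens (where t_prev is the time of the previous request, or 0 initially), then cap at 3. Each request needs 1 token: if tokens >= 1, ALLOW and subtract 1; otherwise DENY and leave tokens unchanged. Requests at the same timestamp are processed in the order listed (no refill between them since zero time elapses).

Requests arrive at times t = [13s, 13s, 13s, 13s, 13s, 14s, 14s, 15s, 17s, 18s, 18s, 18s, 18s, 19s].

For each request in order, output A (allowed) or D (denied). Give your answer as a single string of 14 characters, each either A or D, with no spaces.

Answer: AAADDAAAAAAADA

Derivation:
Simulating step by step:
  req#1 t=13s: ALLOW
  req#2 t=13s: ALLOW
  req#3 t=13s: ALLOW
  req#4 t=13s: DENY
  req#5 t=13s: DENY
  req#6 t=14s: ALLOW
  req#7 t=14s: ALLOW
  req#8 t=15s: ALLOW
  req#9 t=17s: ALLOW
  req#10 t=18s: ALLOW
  req#11 t=18s: ALLOW
  req#12 t=18s: ALLOW
  req#13 t=18s: DENY
  req#14 t=19s: ALLOW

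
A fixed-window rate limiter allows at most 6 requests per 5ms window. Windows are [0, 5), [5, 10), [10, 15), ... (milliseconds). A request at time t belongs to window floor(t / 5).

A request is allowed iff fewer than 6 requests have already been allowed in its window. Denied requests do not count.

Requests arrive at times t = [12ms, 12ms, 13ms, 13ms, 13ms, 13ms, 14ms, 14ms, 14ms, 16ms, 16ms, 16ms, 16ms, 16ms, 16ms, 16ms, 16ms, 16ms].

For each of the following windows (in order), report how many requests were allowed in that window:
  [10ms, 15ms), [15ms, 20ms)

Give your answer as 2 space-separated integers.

Answer: 6 6

Derivation:
Processing requests:
  req#1 t=12ms (window 2): ALLOW
  req#2 t=12ms (window 2): ALLOW
  req#3 t=13ms (window 2): ALLOW
  req#4 t=13ms (window 2): ALLOW
  req#5 t=13ms (window 2): ALLOW
  req#6 t=13ms (window 2): ALLOW
  req#7 t=14ms (window 2): DENY
  req#8 t=14ms (window 2): DENY
  req#9 t=14ms (window 2): DENY
  req#10 t=16ms (window 3): ALLOW
  req#11 t=16ms (window 3): ALLOW
  req#12 t=16ms (window 3): ALLOW
  req#13 t=16ms (window 3): ALLOW
  req#14 t=16ms (window 3): ALLOW
  req#15 t=16ms (window 3): ALLOW
  req#16 t=16ms (window 3): DENY
  req#17 t=16ms (window 3): DENY
  req#18 t=16ms (window 3): DENY

Allowed counts by window: 6 6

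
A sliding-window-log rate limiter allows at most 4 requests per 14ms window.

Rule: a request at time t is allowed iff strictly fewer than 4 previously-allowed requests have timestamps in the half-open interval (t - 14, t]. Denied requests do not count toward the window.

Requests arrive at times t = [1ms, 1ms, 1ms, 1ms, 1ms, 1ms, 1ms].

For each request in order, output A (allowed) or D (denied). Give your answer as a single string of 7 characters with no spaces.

Answer: AAAADDD

Derivation:
Tracking allowed requests in the window:
  req#1 t=1ms: ALLOW
  req#2 t=1ms: ALLOW
  req#3 t=1ms: ALLOW
  req#4 t=1ms: ALLOW
  req#5 t=1ms: DENY
  req#6 t=1ms: DENY
  req#7 t=1ms: DENY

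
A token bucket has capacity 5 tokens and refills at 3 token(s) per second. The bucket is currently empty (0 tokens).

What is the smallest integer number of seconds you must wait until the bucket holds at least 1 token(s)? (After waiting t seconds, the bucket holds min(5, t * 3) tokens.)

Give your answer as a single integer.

Need t * 3 >= 1, so t >= 1/3.
Smallest integer t = ceil(1/3) = 1.

Answer: 1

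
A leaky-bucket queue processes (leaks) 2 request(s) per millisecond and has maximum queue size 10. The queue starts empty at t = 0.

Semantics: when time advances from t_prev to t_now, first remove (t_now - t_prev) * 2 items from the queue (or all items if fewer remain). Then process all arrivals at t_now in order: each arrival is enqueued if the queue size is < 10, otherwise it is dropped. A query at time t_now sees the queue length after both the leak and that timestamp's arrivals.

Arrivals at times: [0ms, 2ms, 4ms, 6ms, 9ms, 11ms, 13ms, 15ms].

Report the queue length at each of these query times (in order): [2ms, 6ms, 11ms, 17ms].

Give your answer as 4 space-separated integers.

Queue lengths at query times:
  query t=2ms: backlog = 1
  query t=6ms: backlog = 1
  query t=11ms: backlog = 1
  query t=17ms: backlog = 0

Answer: 1 1 1 0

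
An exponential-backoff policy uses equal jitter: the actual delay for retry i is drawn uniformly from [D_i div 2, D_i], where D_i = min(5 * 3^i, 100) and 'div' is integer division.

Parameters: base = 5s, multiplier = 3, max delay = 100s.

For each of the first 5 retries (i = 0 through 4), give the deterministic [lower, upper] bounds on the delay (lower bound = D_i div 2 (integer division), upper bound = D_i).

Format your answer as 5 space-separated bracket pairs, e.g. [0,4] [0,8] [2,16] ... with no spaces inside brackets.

Computing bounds per retry:
  i=0: D_i=min(5*3^0,100)=5, bounds=[2,5]
  i=1: D_i=min(5*3^1,100)=15, bounds=[7,15]
  i=2: D_i=min(5*3^2,100)=45, bounds=[22,45]
  i=3: D_i=min(5*3^3,100)=100, bounds=[50,100]
  i=4: D_i=min(5*3^4,100)=100, bounds=[50,100]

Answer: [2,5] [7,15] [22,45] [50,100] [50,100]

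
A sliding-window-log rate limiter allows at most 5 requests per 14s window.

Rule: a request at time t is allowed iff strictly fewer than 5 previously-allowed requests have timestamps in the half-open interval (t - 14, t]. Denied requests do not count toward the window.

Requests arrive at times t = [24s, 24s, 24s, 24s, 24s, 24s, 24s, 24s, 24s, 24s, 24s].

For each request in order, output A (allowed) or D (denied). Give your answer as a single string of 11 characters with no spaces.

Tracking allowed requests in the window:
  req#1 t=24s: ALLOW
  req#2 t=24s: ALLOW
  req#3 t=24s: ALLOW
  req#4 t=24s: ALLOW
  req#5 t=24s: ALLOW
  req#6 t=24s: DENY
  req#7 t=24s: DENY
  req#8 t=24s: DENY
  req#9 t=24s: DENY
  req#10 t=24s: DENY
  req#11 t=24s: DENY

Answer: AAAAADDDDDD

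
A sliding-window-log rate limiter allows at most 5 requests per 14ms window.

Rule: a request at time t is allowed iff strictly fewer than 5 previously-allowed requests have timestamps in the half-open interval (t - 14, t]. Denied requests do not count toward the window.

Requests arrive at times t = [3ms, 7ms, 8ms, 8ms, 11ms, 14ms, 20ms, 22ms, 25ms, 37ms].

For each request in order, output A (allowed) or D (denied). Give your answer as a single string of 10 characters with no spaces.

Tracking allowed requests in the window:
  req#1 t=3ms: ALLOW
  req#2 t=7ms: ALLOW
  req#3 t=8ms: ALLOW
  req#4 t=8ms: ALLOW
  req#5 t=11ms: ALLOW
  req#6 t=14ms: DENY
  req#7 t=20ms: ALLOW
  req#8 t=22ms: ALLOW
  req#9 t=25ms: ALLOW
  req#10 t=37ms: ALLOW

Answer: AAAAADAAAA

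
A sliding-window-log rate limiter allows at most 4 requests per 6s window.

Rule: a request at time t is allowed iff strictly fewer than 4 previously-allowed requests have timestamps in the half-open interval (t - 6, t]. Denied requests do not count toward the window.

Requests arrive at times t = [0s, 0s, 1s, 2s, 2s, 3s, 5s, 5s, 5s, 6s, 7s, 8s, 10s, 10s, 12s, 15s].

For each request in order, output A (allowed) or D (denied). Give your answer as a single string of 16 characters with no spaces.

Answer: AAAADDDDDAAAADAA

Derivation:
Tracking allowed requests in the window:
  req#1 t=0s: ALLOW
  req#2 t=0s: ALLOW
  req#3 t=1s: ALLOW
  req#4 t=2s: ALLOW
  req#5 t=2s: DENY
  req#6 t=3s: DENY
  req#7 t=5s: DENY
  req#8 t=5s: DENY
  req#9 t=5s: DENY
  req#10 t=6s: ALLOW
  req#11 t=7s: ALLOW
  req#12 t=8s: ALLOW
  req#13 t=10s: ALLOW
  req#14 t=10s: DENY
  req#15 t=12s: ALLOW
  req#16 t=15s: ALLOW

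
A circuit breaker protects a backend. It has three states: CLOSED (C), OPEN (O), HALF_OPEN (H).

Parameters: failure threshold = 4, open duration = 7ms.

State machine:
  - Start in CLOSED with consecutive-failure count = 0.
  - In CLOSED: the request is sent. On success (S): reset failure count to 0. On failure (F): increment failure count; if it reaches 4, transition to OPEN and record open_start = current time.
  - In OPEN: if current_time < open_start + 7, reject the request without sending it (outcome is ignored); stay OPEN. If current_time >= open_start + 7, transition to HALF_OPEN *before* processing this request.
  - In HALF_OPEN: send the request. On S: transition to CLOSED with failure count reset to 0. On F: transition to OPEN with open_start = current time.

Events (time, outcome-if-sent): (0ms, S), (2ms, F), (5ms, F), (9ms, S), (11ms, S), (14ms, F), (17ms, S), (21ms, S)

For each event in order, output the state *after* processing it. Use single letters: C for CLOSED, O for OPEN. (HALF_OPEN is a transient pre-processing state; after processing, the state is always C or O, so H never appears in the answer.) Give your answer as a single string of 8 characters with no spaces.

Answer: CCCCCCCC

Derivation:
State after each event:
  event#1 t=0ms outcome=S: state=CLOSED
  event#2 t=2ms outcome=F: state=CLOSED
  event#3 t=5ms outcome=F: state=CLOSED
  event#4 t=9ms outcome=S: state=CLOSED
  event#5 t=11ms outcome=S: state=CLOSED
  event#6 t=14ms outcome=F: state=CLOSED
  event#7 t=17ms outcome=S: state=CLOSED
  event#8 t=21ms outcome=S: state=CLOSED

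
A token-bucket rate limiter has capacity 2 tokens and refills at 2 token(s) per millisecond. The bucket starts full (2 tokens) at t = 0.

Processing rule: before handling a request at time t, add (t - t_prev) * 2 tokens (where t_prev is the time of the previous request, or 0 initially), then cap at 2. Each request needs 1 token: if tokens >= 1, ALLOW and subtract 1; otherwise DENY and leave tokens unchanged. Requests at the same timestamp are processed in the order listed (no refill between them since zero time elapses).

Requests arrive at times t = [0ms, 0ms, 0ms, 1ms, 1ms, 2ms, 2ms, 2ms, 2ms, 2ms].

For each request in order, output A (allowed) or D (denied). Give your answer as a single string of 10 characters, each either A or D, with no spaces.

Simulating step by step:
  req#1 t=0ms: ALLOW
  req#2 t=0ms: ALLOW
  req#3 t=0ms: DENY
  req#4 t=1ms: ALLOW
  req#5 t=1ms: ALLOW
  req#6 t=2ms: ALLOW
  req#7 t=2ms: ALLOW
  req#8 t=2ms: DENY
  req#9 t=2ms: DENY
  req#10 t=2ms: DENY

Answer: AADAAAADDD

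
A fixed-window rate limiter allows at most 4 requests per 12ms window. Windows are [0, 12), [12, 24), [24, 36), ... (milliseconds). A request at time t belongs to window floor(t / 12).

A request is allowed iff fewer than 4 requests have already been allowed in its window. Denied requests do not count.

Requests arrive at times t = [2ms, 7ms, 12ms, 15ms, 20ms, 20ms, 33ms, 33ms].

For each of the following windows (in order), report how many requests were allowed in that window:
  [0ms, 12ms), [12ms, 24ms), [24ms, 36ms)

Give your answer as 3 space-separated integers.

Answer: 2 4 2

Derivation:
Processing requests:
  req#1 t=2ms (window 0): ALLOW
  req#2 t=7ms (window 0): ALLOW
  req#3 t=12ms (window 1): ALLOW
  req#4 t=15ms (window 1): ALLOW
  req#5 t=20ms (window 1): ALLOW
  req#6 t=20ms (window 1): ALLOW
  req#7 t=33ms (window 2): ALLOW
  req#8 t=33ms (window 2): ALLOW

Allowed counts by window: 2 4 2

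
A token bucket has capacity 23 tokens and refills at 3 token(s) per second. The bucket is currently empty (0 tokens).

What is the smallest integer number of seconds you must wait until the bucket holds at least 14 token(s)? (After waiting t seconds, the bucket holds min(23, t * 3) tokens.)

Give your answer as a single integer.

Need t * 3 >= 14, so t >= 14/3.
Smallest integer t = ceil(14/3) = 5.

Answer: 5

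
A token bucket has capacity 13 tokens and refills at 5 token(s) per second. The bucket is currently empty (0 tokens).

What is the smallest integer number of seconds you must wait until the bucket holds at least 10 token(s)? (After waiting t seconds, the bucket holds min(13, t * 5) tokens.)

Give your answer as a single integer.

Need t * 5 >= 10, so t >= 10/5.
Smallest integer t = ceil(10/5) = 2.

Answer: 2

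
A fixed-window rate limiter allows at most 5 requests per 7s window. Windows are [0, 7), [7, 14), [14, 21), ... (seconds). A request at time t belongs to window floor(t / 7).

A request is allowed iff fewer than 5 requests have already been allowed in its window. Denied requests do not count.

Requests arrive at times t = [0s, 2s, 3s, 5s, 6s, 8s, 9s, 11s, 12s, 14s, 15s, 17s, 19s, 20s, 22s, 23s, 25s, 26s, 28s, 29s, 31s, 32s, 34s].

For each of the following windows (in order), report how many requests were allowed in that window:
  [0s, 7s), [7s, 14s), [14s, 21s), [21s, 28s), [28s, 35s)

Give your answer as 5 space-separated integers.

Processing requests:
  req#1 t=0s (window 0): ALLOW
  req#2 t=2s (window 0): ALLOW
  req#3 t=3s (window 0): ALLOW
  req#4 t=5s (window 0): ALLOW
  req#5 t=6s (window 0): ALLOW
  req#6 t=8s (window 1): ALLOW
  req#7 t=9s (window 1): ALLOW
  req#8 t=11s (window 1): ALLOW
  req#9 t=12s (window 1): ALLOW
  req#10 t=14s (window 2): ALLOW
  req#11 t=15s (window 2): ALLOW
  req#12 t=17s (window 2): ALLOW
  req#13 t=19s (window 2): ALLOW
  req#14 t=20s (window 2): ALLOW
  req#15 t=22s (window 3): ALLOW
  req#16 t=23s (window 3): ALLOW
  req#17 t=25s (window 3): ALLOW
  req#18 t=26s (window 3): ALLOW
  req#19 t=28s (window 4): ALLOW
  req#20 t=29s (window 4): ALLOW
  req#21 t=31s (window 4): ALLOW
  req#22 t=32s (window 4): ALLOW
  req#23 t=34s (window 4): ALLOW

Allowed counts by window: 5 4 5 4 5

Answer: 5 4 5 4 5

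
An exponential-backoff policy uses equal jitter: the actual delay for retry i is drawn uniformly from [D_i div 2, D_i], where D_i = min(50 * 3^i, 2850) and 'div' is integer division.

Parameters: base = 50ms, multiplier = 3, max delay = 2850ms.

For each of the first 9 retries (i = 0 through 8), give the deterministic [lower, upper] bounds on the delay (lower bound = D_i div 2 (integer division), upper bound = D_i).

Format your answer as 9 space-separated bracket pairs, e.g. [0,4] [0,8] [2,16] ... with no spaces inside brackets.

Computing bounds per retry:
  i=0: D_i=min(50*3^0,2850)=50, bounds=[25,50]
  i=1: D_i=min(50*3^1,2850)=150, bounds=[75,150]
  i=2: D_i=min(50*3^2,2850)=450, bounds=[225,450]
  i=3: D_i=min(50*3^3,2850)=1350, bounds=[675,1350]
  i=4: D_i=min(50*3^4,2850)=2850, bounds=[1425,2850]
  i=5: D_i=min(50*3^5,2850)=2850, bounds=[1425,2850]
  i=6: D_i=min(50*3^6,2850)=2850, bounds=[1425,2850]
  i=7: D_i=min(50*3^7,2850)=2850, bounds=[1425,2850]
  i=8: D_i=min(50*3^8,2850)=2850, bounds=[1425,2850]

Answer: [25,50] [75,150] [225,450] [675,1350] [1425,2850] [1425,2850] [1425,2850] [1425,2850] [1425,2850]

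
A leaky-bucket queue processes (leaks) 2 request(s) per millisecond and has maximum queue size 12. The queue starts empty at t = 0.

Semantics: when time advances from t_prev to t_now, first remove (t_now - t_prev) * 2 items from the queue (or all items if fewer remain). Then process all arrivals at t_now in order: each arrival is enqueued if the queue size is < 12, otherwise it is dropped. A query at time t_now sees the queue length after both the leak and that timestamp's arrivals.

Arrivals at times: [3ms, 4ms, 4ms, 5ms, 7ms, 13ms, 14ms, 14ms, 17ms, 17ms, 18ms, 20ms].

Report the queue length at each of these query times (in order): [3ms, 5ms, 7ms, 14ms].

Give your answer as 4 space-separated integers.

Queue lengths at query times:
  query t=3ms: backlog = 1
  query t=5ms: backlog = 1
  query t=7ms: backlog = 1
  query t=14ms: backlog = 2

Answer: 1 1 1 2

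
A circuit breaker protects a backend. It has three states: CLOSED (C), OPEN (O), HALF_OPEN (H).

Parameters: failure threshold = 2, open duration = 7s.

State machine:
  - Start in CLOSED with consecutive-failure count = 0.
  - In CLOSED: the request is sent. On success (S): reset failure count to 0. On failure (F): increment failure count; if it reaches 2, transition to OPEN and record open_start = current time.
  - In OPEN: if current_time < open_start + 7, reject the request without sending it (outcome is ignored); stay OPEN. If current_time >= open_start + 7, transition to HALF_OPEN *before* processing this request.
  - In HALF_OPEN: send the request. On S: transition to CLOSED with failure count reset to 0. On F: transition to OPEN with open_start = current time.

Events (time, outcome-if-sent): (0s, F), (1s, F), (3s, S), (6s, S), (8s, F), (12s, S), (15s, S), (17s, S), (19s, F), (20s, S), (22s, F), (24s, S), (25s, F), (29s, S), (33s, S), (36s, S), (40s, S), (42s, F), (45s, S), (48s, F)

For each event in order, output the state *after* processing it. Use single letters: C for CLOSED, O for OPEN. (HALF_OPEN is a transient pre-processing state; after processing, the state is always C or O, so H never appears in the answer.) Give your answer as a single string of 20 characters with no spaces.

Answer: COOOOOCCCCCCCCCCCCCC

Derivation:
State after each event:
  event#1 t=0s outcome=F: state=CLOSED
  event#2 t=1s outcome=F: state=OPEN
  event#3 t=3s outcome=S: state=OPEN
  event#4 t=6s outcome=S: state=OPEN
  event#5 t=8s outcome=F: state=OPEN
  event#6 t=12s outcome=S: state=OPEN
  event#7 t=15s outcome=S: state=CLOSED
  event#8 t=17s outcome=S: state=CLOSED
  event#9 t=19s outcome=F: state=CLOSED
  event#10 t=20s outcome=S: state=CLOSED
  event#11 t=22s outcome=F: state=CLOSED
  event#12 t=24s outcome=S: state=CLOSED
  event#13 t=25s outcome=F: state=CLOSED
  event#14 t=29s outcome=S: state=CLOSED
  event#15 t=33s outcome=S: state=CLOSED
  event#16 t=36s outcome=S: state=CLOSED
  event#17 t=40s outcome=S: state=CLOSED
  event#18 t=42s outcome=F: state=CLOSED
  event#19 t=45s outcome=S: state=CLOSED
  event#20 t=48s outcome=F: state=CLOSED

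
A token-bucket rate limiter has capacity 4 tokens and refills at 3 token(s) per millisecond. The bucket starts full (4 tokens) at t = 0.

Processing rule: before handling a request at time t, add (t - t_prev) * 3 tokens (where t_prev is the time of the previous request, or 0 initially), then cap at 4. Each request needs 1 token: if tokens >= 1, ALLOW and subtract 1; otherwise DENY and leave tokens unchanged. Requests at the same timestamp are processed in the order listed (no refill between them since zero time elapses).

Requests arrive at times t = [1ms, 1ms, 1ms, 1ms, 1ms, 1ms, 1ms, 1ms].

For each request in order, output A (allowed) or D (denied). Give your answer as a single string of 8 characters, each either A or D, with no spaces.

Answer: AAAADDDD

Derivation:
Simulating step by step:
  req#1 t=1ms: ALLOW
  req#2 t=1ms: ALLOW
  req#3 t=1ms: ALLOW
  req#4 t=1ms: ALLOW
  req#5 t=1ms: DENY
  req#6 t=1ms: DENY
  req#7 t=1ms: DENY
  req#8 t=1ms: DENY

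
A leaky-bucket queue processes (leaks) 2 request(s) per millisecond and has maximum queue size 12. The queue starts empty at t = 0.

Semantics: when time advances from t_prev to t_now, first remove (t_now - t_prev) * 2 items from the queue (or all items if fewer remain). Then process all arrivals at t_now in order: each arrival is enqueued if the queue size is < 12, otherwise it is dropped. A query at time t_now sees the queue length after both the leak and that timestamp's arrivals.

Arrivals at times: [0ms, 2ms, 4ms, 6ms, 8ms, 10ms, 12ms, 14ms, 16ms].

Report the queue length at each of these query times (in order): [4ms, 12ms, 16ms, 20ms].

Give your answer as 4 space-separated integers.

Answer: 1 1 1 0

Derivation:
Queue lengths at query times:
  query t=4ms: backlog = 1
  query t=12ms: backlog = 1
  query t=16ms: backlog = 1
  query t=20ms: backlog = 0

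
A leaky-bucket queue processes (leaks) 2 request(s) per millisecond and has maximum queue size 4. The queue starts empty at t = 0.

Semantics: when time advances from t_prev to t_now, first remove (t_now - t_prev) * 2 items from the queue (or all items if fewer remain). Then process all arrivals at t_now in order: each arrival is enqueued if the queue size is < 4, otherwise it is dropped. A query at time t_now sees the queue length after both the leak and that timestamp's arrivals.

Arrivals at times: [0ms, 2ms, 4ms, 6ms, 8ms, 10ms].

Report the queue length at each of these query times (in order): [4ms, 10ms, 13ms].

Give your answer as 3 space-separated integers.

Queue lengths at query times:
  query t=4ms: backlog = 1
  query t=10ms: backlog = 1
  query t=13ms: backlog = 0

Answer: 1 1 0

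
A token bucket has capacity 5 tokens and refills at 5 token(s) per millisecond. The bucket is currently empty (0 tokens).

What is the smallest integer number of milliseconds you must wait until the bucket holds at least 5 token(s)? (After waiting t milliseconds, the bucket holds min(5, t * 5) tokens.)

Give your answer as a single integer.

Answer: 1

Derivation:
Need t * 5 >= 5, so t >= 5/5.
Smallest integer t = ceil(5/5) = 1.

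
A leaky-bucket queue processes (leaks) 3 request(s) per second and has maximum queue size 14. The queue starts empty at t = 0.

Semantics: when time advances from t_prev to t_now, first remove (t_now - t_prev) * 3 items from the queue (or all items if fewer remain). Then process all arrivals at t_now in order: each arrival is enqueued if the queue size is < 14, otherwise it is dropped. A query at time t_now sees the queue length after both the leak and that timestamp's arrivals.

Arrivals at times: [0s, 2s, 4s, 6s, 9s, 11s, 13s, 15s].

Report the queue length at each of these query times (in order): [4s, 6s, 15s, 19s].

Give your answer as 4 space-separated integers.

Queue lengths at query times:
  query t=4s: backlog = 1
  query t=6s: backlog = 1
  query t=15s: backlog = 1
  query t=19s: backlog = 0

Answer: 1 1 1 0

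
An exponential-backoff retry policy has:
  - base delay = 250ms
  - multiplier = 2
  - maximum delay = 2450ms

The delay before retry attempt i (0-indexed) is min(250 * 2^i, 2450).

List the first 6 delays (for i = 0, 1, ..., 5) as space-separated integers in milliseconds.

Computing each delay:
  i=0: min(250*2^0, 2450) = 250
  i=1: min(250*2^1, 2450) = 500
  i=2: min(250*2^2, 2450) = 1000
  i=3: min(250*2^3, 2450) = 2000
  i=4: min(250*2^4, 2450) = 2450
  i=5: min(250*2^5, 2450) = 2450

Answer: 250 500 1000 2000 2450 2450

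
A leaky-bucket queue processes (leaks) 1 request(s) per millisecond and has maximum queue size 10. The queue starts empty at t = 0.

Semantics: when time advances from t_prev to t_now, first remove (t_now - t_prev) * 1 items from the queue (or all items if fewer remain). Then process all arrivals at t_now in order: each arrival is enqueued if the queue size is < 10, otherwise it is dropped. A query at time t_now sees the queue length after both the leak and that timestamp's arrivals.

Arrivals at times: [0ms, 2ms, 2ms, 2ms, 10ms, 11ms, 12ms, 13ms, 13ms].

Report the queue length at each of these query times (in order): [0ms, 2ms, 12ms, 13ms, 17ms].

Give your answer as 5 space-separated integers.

Answer: 1 3 1 2 0

Derivation:
Queue lengths at query times:
  query t=0ms: backlog = 1
  query t=2ms: backlog = 3
  query t=12ms: backlog = 1
  query t=13ms: backlog = 2
  query t=17ms: backlog = 0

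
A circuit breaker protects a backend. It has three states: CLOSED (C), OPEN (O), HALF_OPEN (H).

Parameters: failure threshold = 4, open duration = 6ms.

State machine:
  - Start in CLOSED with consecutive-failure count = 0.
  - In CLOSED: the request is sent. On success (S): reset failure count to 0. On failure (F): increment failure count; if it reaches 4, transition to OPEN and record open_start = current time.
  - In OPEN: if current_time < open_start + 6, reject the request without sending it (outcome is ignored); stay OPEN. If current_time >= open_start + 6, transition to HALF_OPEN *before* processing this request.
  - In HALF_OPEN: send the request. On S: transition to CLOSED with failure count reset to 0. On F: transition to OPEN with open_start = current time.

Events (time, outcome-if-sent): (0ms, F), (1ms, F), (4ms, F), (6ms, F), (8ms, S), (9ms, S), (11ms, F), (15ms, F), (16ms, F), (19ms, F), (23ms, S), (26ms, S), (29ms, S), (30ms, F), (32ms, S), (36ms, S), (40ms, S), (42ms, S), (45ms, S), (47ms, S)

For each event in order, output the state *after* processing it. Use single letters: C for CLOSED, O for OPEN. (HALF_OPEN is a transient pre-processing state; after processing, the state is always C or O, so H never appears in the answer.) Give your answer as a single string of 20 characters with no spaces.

State after each event:
  event#1 t=0ms outcome=F: state=CLOSED
  event#2 t=1ms outcome=F: state=CLOSED
  event#3 t=4ms outcome=F: state=CLOSED
  event#4 t=6ms outcome=F: state=OPEN
  event#5 t=8ms outcome=S: state=OPEN
  event#6 t=9ms outcome=S: state=OPEN
  event#7 t=11ms outcome=F: state=OPEN
  event#8 t=15ms outcome=F: state=OPEN
  event#9 t=16ms outcome=F: state=OPEN
  event#10 t=19ms outcome=F: state=OPEN
  event#11 t=23ms outcome=S: state=CLOSED
  event#12 t=26ms outcome=S: state=CLOSED
  event#13 t=29ms outcome=S: state=CLOSED
  event#14 t=30ms outcome=F: state=CLOSED
  event#15 t=32ms outcome=S: state=CLOSED
  event#16 t=36ms outcome=S: state=CLOSED
  event#17 t=40ms outcome=S: state=CLOSED
  event#18 t=42ms outcome=S: state=CLOSED
  event#19 t=45ms outcome=S: state=CLOSED
  event#20 t=47ms outcome=S: state=CLOSED

Answer: CCCOOOOOOOCCCCCCCCCC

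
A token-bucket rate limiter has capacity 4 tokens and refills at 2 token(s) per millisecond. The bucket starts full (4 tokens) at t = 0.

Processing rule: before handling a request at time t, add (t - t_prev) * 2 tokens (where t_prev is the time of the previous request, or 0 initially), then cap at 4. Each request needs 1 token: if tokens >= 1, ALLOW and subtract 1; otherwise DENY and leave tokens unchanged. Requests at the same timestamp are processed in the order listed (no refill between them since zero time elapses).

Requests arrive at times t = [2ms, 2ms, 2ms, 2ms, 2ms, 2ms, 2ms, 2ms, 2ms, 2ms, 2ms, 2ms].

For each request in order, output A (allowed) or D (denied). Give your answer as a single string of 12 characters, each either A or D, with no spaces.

Simulating step by step:
  req#1 t=2ms: ALLOW
  req#2 t=2ms: ALLOW
  req#3 t=2ms: ALLOW
  req#4 t=2ms: ALLOW
  req#5 t=2ms: DENY
  req#6 t=2ms: DENY
  req#7 t=2ms: DENY
  req#8 t=2ms: DENY
  req#9 t=2ms: DENY
  req#10 t=2ms: DENY
  req#11 t=2ms: DENY
  req#12 t=2ms: DENY

Answer: AAAADDDDDDDD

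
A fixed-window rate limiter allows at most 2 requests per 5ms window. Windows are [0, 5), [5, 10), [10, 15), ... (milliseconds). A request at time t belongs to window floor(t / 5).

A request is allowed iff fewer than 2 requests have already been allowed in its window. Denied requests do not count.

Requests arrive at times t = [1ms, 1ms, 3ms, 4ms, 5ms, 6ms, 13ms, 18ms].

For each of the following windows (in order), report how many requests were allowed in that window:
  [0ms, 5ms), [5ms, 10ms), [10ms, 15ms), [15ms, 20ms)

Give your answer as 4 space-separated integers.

Processing requests:
  req#1 t=1ms (window 0): ALLOW
  req#2 t=1ms (window 0): ALLOW
  req#3 t=3ms (window 0): DENY
  req#4 t=4ms (window 0): DENY
  req#5 t=5ms (window 1): ALLOW
  req#6 t=6ms (window 1): ALLOW
  req#7 t=13ms (window 2): ALLOW
  req#8 t=18ms (window 3): ALLOW

Allowed counts by window: 2 2 1 1

Answer: 2 2 1 1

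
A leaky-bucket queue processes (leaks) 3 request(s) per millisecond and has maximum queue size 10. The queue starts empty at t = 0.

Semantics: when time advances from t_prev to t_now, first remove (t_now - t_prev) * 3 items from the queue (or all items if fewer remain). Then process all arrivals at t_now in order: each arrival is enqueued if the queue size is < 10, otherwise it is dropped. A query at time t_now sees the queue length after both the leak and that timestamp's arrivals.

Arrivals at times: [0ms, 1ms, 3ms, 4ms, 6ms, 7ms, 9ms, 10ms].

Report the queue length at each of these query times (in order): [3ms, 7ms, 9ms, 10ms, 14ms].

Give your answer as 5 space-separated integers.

Answer: 1 1 1 1 0

Derivation:
Queue lengths at query times:
  query t=3ms: backlog = 1
  query t=7ms: backlog = 1
  query t=9ms: backlog = 1
  query t=10ms: backlog = 1
  query t=14ms: backlog = 0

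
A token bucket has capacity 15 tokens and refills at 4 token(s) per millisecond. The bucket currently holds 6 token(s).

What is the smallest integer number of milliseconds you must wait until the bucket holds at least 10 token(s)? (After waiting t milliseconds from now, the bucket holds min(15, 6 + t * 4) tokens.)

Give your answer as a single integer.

Answer: 1

Derivation:
Need 6 + t * 4 >= 10, so t >= 4/4.
Smallest integer t = ceil(4/4) = 1.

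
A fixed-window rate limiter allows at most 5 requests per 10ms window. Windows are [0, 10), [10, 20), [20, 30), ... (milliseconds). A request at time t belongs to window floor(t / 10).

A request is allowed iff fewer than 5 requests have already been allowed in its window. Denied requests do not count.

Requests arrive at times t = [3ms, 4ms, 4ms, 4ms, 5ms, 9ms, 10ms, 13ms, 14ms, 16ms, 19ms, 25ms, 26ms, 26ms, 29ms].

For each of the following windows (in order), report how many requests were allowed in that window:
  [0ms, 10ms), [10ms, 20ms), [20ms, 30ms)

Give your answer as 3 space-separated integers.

Processing requests:
  req#1 t=3ms (window 0): ALLOW
  req#2 t=4ms (window 0): ALLOW
  req#3 t=4ms (window 0): ALLOW
  req#4 t=4ms (window 0): ALLOW
  req#5 t=5ms (window 0): ALLOW
  req#6 t=9ms (window 0): DENY
  req#7 t=10ms (window 1): ALLOW
  req#8 t=13ms (window 1): ALLOW
  req#9 t=14ms (window 1): ALLOW
  req#10 t=16ms (window 1): ALLOW
  req#11 t=19ms (window 1): ALLOW
  req#12 t=25ms (window 2): ALLOW
  req#13 t=26ms (window 2): ALLOW
  req#14 t=26ms (window 2): ALLOW
  req#15 t=29ms (window 2): ALLOW

Allowed counts by window: 5 5 4

Answer: 5 5 4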